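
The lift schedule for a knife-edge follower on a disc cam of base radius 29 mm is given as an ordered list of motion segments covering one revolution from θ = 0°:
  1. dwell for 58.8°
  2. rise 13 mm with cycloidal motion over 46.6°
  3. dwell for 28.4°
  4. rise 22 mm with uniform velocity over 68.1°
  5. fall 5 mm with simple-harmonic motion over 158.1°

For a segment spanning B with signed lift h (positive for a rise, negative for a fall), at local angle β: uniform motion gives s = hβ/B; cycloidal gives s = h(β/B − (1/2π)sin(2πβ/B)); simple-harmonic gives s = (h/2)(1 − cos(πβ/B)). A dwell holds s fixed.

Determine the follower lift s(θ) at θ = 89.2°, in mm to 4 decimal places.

seg 1 [0°–58.8°] dwell: s stays 0.0000
seg 2 [58.8°–105.4°] cycloidal, h=13: θ=89.2° here. β=30.4, B=46.6. 13·(0.6524 − sin(2π·0.6524)/(2π)) = 10.1724 → s = 10.1724

10.1724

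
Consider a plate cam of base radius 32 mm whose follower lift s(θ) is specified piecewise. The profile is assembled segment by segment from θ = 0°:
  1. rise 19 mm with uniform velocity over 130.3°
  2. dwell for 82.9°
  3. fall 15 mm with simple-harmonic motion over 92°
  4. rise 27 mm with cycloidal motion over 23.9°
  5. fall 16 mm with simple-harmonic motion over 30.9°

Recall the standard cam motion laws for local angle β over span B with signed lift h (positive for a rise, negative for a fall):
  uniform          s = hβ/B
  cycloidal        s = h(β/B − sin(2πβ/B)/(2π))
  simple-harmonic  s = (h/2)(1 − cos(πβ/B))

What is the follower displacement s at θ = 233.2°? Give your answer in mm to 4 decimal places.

seg 1 [0°–130.3°] uniform, h=19: full span → s += 19 → s = 19.0000
seg 2 [130.3°–213.2°] dwell: s stays 19.0000
seg 3 [213.2°–305.2°] simple-harmonic, h=-15: θ=233.2° here. β=20, B=92. -15/2·(1 − cos(π·0.2174)) = -1.6822 → s = 17.3178

17.3178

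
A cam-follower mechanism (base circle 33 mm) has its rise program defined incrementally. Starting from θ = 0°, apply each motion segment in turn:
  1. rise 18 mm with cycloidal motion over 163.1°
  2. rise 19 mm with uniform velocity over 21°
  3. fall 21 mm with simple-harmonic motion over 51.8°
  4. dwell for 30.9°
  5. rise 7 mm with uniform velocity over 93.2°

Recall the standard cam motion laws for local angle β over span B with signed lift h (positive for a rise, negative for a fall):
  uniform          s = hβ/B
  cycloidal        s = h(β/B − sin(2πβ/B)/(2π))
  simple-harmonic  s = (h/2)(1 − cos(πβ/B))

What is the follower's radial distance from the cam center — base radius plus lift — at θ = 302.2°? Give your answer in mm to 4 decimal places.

seg 1 [0°–163.1°] cycloidal, h=18: full span → s += 18 → s = 18.0000
seg 2 [163.1°–184.1°] uniform, h=19: full span → s += 19 → s = 37.0000
seg 3 [184.1°–235.9°] simple-harmonic, h=-21: full span → s += -21 → s = 16.0000
seg 4 [235.9°–266.8°] dwell: s stays 16.0000
seg 5 [266.8°–360°] uniform, h=7: θ=302.2° here. β=35.4, B=93.2. 7·35.4/93.2 = 2.6588 → s = 18.6588
radial distance = base radius + s = 33 + 18.6588 = 51.6588

51.6588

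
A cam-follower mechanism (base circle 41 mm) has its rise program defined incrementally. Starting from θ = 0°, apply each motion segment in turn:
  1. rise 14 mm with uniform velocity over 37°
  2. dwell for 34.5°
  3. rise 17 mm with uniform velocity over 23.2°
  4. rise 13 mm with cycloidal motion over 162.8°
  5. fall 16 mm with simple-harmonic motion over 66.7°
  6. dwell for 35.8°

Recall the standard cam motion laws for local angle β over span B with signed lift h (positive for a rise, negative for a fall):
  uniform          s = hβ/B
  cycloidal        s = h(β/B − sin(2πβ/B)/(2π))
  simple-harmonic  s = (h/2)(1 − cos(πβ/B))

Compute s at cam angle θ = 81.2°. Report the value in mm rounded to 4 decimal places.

seg 1 [0°–37°] uniform, h=14: full span → s += 14 → s = 14.0000
seg 2 [37°–71.5°] dwell: s stays 14.0000
seg 3 [71.5°–94.7°] uniform, h=17: θ=81.2° here. β=9.7, B=23.2. 17·9.7/23.2 = 7.1078 → s = 21.1078

21.1078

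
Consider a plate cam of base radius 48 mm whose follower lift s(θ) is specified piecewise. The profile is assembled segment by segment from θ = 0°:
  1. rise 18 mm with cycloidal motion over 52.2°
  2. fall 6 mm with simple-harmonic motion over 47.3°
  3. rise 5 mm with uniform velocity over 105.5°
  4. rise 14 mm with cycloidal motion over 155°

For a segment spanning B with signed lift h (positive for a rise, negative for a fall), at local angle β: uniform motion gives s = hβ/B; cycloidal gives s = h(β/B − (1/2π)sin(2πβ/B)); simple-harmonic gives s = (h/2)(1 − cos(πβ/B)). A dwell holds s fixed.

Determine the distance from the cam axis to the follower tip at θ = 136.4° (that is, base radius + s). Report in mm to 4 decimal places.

seg 1 [0°–52.2°] cycloidal, h=18: full span → s += 18 → s = 18.0000
seg 2 [52.2°–99.5°] simple-harmonic, h=-6: full span → s += -6 → s = 12.0000
seg 3 [99.5°–205°] uniform, h=5: θ=136.4° here. β=36.9, B=105.5. 5·36.9/105.5 = 1.7488 → s = 13.7488
radial distance = base radius + s = 48 + 13.7488 = 61.7488

61.7488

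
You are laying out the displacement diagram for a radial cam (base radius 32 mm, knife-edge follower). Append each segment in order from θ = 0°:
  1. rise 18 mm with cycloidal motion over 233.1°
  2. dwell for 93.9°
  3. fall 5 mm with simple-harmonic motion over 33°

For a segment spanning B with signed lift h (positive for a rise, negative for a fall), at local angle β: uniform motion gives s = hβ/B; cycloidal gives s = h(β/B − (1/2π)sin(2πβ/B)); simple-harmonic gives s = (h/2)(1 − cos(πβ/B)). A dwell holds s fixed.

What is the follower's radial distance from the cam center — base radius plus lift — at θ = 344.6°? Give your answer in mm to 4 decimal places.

seg 1 [0°–233.1°] cycloidal, h=18: full span → s += 18 → s = 18.0000
seg 2 [233.1°–327°] dwell: s stays 18.0000
seg 3 [327°–360°] simple-harmonic, h=-5: θ=344.6° here. β=17.6, B=33. -5/2·(1 − cos(π·0.5333)) = -2.7613 → s = 15.2387
radial distance = base radius + s = 32 + 15.2387 = 47.2387

47.2387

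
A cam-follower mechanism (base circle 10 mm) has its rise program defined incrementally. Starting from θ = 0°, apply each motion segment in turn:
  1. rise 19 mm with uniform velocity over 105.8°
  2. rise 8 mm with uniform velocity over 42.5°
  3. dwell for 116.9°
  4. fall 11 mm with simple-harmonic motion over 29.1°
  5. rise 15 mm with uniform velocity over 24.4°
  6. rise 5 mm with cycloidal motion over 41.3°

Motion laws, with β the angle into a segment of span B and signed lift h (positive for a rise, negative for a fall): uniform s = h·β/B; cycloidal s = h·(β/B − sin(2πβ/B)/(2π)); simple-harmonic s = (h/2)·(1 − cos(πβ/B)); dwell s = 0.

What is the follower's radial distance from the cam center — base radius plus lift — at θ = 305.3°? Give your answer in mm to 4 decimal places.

seg 1 [0°–105.8°] uniform, h=19: full span → s += 19 → s = 19.0000
seg 2 [105.8°–148.3°] uniform, h=8: full span → s += 8 → s = 27.0000
seg 3 [148.3°–265.2°] dwell: s stays 27.0000
seg 4 [265.2°–294.3°] simple-harmonic, h=-11: full span → s += -11 → s = 16.0000
seg 5 [294.3°–318.7°] uniform, h=15: θ=305.3° here. β=11, B=24.4. 15·11/24.4 = 6.7623 → s = 22.7623
radial distance = base radius + s = 10 + 22.7623 = 32.7623

32.7623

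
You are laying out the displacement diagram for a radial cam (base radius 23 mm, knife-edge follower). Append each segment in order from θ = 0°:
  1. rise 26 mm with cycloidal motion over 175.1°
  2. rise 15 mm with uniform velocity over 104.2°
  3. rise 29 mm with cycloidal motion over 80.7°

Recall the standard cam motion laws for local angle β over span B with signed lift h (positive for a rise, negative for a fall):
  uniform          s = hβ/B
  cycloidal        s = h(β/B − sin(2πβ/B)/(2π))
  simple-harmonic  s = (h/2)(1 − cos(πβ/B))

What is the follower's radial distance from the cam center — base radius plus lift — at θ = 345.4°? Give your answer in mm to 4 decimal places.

seg 1 [0°–175.1°] cycloidal, h=26: full span → s += 26 → s = 26.0000
seg 2 [175.1°–279.3°] uniform, h=15: full span → s += 15 → s = 41.0000
seg 3 [279.3°–360°] cycloidal, h=29: θ=345.4° here. β=66.1, B=80.7. 29·(0.8191 − sin(2π·0.8191)/(2π)) = 27.9409 → s = 68.9409
radial distance = base radius + s = 23 + 68.9409 = 91.9409

91.9409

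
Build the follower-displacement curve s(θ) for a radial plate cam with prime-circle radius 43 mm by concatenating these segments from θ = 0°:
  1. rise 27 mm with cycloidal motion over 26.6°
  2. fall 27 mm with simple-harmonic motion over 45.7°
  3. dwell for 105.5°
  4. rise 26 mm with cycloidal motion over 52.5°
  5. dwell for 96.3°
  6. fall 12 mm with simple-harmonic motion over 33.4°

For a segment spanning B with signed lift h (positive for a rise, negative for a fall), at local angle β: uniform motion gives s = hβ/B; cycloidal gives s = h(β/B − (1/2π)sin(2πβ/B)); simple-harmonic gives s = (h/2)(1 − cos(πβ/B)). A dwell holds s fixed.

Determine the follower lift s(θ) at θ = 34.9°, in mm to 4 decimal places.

seg 1 [0°–26.6°] cycloidal, h=27: full span → s += 27 → s = 27.0000
seg 2 [26.6°–72.3°] simple-harmonic, h=-27: θ=34.9° here. β=8.3, B=45.7. -27/2·(1 − cos(π·0.1816)) = -2.1385 → s = 24.8615

24.8615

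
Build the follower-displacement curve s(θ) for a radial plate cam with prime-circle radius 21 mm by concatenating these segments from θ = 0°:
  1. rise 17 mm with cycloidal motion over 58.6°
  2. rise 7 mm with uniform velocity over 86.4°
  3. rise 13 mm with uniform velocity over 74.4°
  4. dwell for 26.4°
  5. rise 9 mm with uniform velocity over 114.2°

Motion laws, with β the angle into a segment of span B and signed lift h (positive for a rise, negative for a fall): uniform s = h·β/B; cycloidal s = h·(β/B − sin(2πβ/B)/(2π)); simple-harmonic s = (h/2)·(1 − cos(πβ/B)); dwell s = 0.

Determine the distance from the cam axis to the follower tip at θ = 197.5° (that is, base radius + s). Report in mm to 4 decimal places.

seg 1 [0°–58.6°] cycloidal, h=17: full span → s += 17 → s = 17.0000
seg 2 [58.6°–145°] uniform, h=7: full span → s += 7 → s = 24.0000
seg 3 [145°–219.4°] uniform, h=13: θ=197.5° here. β=52.5, B=74.4. 13·52.5/74.4 = 9.1734 → s = 33.1734
radial distance = base radius + s = 21 + 33.1734 = 54.1734

54.1734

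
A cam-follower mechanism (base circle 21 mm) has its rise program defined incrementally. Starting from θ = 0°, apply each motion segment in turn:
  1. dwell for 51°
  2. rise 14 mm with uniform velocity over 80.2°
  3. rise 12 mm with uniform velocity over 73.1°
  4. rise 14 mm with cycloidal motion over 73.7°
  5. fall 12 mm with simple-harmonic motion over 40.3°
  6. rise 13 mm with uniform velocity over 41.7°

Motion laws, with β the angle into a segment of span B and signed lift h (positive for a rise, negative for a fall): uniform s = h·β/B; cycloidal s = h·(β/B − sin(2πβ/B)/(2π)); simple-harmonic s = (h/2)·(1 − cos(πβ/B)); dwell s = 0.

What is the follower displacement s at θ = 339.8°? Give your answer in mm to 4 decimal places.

seg 1 [0°–51°] dwell: s stays 0.0000
seg 2 [51°–131.2°] uniform, h=14: full span → s += 14 → s = 14.0000
seg 3 [131.2°–204.3°] uniform, h=12: full span → s += 12 → s = 26.0000
seg 4 [204.3°–278°] cycloidal, h=14: full span → s += 14 → s = 40.0000
seg 5 [278°–318.3°] simple-harmonic, h=-12: full span → s += -12 → s = 28.0000
seg 6 [318.3°–360°] uniform, h=13: θ=339.8° here. β=21.5, B=41.7. 13·21.5/41.7 = 6.7026 → s = 34.7026

34.7026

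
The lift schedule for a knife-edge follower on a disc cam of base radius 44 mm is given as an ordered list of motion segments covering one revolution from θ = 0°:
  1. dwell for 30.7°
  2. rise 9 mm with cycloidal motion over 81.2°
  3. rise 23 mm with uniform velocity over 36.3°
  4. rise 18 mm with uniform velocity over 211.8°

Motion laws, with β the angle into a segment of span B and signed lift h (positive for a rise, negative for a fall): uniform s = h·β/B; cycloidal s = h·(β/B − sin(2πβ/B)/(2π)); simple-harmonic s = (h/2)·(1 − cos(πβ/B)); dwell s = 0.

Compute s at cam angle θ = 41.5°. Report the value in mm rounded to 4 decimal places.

seg 1 [0°–30.7°] dwell: s stays 0.0000
seg 2 [30.7°–111.9°] cycloidal, h=9: θ=41.5° here. β=10.8, B=81.2. 9·(0.1330 − sin(2π·0.1330)/(2π)) = 0.1345 → s = 0.1345

0.1345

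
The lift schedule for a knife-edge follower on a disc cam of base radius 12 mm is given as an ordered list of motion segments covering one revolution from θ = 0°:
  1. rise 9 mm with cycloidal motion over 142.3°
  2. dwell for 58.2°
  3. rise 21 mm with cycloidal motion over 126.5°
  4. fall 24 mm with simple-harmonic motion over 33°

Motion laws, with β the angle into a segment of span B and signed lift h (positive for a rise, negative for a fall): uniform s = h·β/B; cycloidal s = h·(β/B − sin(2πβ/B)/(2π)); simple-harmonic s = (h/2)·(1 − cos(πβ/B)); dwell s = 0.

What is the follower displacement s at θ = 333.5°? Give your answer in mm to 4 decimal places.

seg 1 [0°–142.3°] cycloidal, h=9: full span → s += 9 → s = 9.0000
seg 2 [142.3°–200.5°] dwell: s stays 9.0000
seg 3 [200.5°–327°] cycloidal, h=21: full span → s += 21 → s = 30.0000
seg 4 [327°–360°] simple-harmonic, h=-24: θ=333.5° here. β=6.5, B=33. -24/2·(1 − cos(π·0.1970)) = -2.2251 → s = 27.7749

27.7749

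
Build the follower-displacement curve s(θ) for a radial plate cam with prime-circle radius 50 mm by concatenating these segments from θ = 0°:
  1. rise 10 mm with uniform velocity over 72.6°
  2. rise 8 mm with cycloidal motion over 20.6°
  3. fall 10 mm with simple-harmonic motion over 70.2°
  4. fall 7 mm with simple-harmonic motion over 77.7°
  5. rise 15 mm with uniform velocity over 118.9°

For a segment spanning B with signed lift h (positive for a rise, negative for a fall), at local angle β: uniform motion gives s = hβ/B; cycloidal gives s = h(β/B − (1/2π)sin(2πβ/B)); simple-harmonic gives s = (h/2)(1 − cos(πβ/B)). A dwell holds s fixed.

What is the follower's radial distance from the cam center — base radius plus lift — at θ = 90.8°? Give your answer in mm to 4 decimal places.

seg 1 [0°–72.6°] uniform, h=10: full span → s += 10 → s = 10.0000
seg 2 [72.6°–93.2°] cycloidal, h=8: θ=90.8° here. β=18.2, B=20.6. 8·(0.8835 − sin(2π·0.8835)/(2π)) = 7.9190 → s = 17.9190
radial distance = base radius + s = 50 + 17.9190 = 67.9190

67.9190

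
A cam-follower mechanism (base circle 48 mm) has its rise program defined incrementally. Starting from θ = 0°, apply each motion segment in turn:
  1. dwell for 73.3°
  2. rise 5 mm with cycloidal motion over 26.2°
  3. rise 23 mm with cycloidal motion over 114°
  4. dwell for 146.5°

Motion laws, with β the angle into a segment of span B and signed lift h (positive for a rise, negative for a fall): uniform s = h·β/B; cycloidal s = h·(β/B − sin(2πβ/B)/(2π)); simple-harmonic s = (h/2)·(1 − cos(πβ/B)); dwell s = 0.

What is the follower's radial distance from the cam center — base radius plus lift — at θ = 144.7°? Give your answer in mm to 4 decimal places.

seg 1 [0°–73.3°] dwell: s stays 0.0000
seg 2 [73.3°–99.5°] cycloidal, h=5: full span → s += 5 → s = 5.0000
seg 3 [99.5°–213.5°] cycloidal, h=23: θ=144.7° here. β=45.2, B=114. 23·(0.3965 − sin(2π·0.3965)/(2π)) = 6.9029 → s = 11.9029
radial distance = base radius + s = 48 + 11.9029 = 59.9029

59.9029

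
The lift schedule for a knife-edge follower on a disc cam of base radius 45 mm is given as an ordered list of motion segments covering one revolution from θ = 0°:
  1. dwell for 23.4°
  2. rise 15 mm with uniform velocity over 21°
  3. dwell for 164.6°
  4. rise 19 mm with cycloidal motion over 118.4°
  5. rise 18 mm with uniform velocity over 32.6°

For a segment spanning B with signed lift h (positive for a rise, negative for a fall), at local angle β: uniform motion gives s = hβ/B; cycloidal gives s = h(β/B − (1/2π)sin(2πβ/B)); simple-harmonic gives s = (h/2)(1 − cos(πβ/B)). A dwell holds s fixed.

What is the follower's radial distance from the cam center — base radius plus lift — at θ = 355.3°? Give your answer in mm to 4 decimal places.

seg 1 [0°–23.4°] dwell: s stays 0.0000
seg 2 [23.4°–44.4°] uniform, h=15: full span → s += 15 → s = 15.0000
seg 3 [44.4°–209°] dwell: s stays 15.0000
seg 4 [209°–327.4°] cycloidal, h=19: full span → s += 19 → s = 34.0000
seg 5 [327.4°–360°] uniform, h=18: θ=355.3° here. β=27.9, B=32.6. 18·27.9/32.6 = 15.4049 → s = 49.4049
radial distance = base radius + s = 45 + 49.4049 = 94.4049

94.4049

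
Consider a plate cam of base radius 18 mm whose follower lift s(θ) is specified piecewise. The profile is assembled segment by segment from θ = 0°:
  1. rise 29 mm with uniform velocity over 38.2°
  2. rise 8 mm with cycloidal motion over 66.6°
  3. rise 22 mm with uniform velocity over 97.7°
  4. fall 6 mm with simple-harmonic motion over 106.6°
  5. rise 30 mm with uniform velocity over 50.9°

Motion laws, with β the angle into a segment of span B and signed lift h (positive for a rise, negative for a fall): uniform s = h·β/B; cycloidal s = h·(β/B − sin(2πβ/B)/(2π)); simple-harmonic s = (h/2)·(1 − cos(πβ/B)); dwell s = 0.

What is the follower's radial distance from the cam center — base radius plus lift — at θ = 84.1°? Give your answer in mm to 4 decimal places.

seg 1 [0°–38.2°] uniform, h=29: full span → s += 29 → s = 29.0000
seg 2 [38.2°–104.8°] cycloidal, h=8: θ=84.1° here. β=45.9, B=66.6. 8·(0.6892 − sin(2π·0.6892)/(2π)) = 6.6949 → s = 35.6949
radial distance = base radius + s = 18 + 35.6949 = 53.6949

53.6949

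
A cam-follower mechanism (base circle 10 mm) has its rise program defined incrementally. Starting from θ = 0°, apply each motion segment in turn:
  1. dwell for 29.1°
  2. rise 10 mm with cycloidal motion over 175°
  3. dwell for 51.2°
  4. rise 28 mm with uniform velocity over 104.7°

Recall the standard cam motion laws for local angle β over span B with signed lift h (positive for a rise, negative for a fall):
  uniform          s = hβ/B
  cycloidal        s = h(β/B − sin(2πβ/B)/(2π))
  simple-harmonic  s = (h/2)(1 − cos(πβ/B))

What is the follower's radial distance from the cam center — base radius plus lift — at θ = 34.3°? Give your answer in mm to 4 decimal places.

seg 1 [0°–29.1°] dwell: s stays 0.0000
seg 2 [29.1°–204.1°] cycloidal, h=10: θ=34.3° here. β=5.2, B=175. 10·(0.0297 − sin(2π·0.0297)/(2π)) = 0.0017 → s = 0.0017
radial distance = base radius + s = 10 + 0.0017 = 10.0017

10.0017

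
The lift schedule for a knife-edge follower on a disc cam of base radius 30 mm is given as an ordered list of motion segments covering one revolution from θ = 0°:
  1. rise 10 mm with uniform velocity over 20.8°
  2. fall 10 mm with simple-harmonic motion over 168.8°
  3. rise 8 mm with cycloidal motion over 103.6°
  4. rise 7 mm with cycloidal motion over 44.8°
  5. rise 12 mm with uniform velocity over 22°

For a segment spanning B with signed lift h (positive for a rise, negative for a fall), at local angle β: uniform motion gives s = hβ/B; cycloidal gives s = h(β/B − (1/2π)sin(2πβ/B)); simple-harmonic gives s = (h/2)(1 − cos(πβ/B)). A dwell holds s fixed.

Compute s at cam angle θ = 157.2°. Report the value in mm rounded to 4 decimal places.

seg 1 [0°–20.8°] uniform, h=10: full span → s += 10 → s = 10.0000
seg 2 [20.8°–189.6°] simple-harmonic, h=-10: θ=157.2° here. β=136.4, B=168.8. -10/2·(1 − cos(π·0.8081)) = -9.1182 → s = 0.8818

0.8818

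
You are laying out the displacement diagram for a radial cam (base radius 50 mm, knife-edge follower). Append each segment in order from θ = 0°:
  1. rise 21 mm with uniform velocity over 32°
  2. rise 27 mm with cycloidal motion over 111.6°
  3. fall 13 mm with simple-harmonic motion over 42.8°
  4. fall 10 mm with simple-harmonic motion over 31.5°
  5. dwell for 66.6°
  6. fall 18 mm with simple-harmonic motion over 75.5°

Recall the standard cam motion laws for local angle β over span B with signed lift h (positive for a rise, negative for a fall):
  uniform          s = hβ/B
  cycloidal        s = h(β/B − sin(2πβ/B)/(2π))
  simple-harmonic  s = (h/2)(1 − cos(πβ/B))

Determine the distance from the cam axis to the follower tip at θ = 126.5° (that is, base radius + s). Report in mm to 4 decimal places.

seg 1 [0°–32°] uniform, h=21: full span → s += 21 → s = 21.0000
seg 2 [32°–143.6°] cycloidal, h=27: θ=126.5° here. β=94.5, B=111.6. 27·(0.8468 − sin(2π·0.8468)/(2π)) = 26.3899 → s = 47.3899
radial distance = base radius + s = 50 + 47.3899 = 97.3899

97.3899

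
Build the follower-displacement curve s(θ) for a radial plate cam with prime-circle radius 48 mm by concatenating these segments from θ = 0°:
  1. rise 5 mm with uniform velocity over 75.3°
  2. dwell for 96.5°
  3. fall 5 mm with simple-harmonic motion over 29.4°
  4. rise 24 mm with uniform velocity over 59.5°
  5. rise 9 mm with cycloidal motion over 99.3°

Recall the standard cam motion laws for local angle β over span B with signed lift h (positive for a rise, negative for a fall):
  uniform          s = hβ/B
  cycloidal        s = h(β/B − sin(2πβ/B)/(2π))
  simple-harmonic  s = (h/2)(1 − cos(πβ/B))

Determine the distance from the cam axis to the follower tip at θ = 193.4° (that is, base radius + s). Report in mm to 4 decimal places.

seg 1 [0°–75.3°] uniform, h=5: full span → s += 5 → s = 5.0000
seg 2 [75.3°–171.8°] dwell: s stays 5.0000
seg 3 [171.8°–201.2°] simple-harmonic, h=-5: θ=193.4° here. β=21.6, B=29.4. -5/2·(1 − cos(π·0.7347)) = -4.1808 → s = 0.8192
radial distance = base radius + s = 48 + 0.8192 = 48.8192

48.8192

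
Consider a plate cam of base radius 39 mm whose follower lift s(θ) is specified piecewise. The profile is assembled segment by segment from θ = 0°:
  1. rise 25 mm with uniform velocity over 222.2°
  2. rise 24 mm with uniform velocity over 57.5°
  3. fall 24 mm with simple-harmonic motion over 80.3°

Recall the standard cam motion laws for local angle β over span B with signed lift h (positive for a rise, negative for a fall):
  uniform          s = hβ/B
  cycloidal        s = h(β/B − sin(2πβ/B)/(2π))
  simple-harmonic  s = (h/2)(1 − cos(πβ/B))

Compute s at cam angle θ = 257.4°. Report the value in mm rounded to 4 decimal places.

seg 1 [0°–222.2°] uniform, h=25: full span → s += 25 → s = 25.0000
seg 2 [222.2°–279.7°] uniform, h=24: θ=257.4° here. β=35.2, B=57.5. 24·35.2/57.5 = 14.6922 → s = 39.6922

39.6922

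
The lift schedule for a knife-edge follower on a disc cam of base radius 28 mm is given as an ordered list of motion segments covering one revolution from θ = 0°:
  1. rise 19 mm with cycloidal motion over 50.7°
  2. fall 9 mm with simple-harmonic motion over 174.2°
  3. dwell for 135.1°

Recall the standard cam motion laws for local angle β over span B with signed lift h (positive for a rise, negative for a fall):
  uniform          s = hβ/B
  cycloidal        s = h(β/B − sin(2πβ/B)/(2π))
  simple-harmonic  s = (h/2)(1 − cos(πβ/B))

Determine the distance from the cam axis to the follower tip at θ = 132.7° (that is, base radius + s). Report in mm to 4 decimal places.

seg 1 [0°–50.7°] cycloidal, h=19: full span → s += 19 → s = 19.0000
seg 2 [50.7°–224.9°] simple-harmonic, h=-9: θ=132.7° here. β=82, B=174.2. -9/2·(1 − cos(π·0.4707)) = -4.0867 → s = 14.9133
radial distance = base radius + s = 28 + 14.9133 = 42.9133

42.9133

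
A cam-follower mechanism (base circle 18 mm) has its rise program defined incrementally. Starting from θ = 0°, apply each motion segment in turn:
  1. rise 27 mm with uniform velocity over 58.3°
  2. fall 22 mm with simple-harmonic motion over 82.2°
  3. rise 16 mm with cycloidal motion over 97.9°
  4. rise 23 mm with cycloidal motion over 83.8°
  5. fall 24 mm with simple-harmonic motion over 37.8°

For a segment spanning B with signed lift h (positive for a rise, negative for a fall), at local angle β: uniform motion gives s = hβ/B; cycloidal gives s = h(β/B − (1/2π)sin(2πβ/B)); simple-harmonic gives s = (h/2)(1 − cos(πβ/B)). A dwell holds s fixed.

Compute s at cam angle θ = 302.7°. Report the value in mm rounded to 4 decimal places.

seg 1 [0°–58.3°] uniform, h=27: full span → s += 27 → s = 27.0000
seg 2 [58.3°–140.5°] simple-harmonic, h=-22: full span → s += -22 → s = 5.0000
seg 3 [140.5°–238.4°] cycloidal, h=16: full span → s += 16 → s = 21.0000
seg 4 [238.4°–322.2°] cycloidal, h=23: θ=302.7° here. β=64.3, B=83.8. 23·(0.7673 − sin(2π·0.7673)/(2π)) = 21.2869 → s = 42.2869

42.2869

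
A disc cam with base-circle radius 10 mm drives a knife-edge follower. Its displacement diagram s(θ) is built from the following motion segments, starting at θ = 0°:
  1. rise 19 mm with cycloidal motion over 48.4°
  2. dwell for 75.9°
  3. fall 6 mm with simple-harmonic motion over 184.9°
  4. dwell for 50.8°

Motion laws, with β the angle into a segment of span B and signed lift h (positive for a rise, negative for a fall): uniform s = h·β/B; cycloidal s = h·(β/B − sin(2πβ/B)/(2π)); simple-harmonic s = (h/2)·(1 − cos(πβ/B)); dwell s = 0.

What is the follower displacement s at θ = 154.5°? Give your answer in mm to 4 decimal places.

seg 1 [0°–48.4°] cycloidal, h=19: full span → s += 19 → s = 19.0000
seg 2 [48.4°–124.3°] dwell: s stays 19.0000
seg 3 [124.3°–309.2°] simple-harmonic, h=-6: θ=154.5° here. β=30.2, B=184.9. -6/2·(1 − cos(π·0.1633)) = -0.3864 → s = 18.6136

18.6136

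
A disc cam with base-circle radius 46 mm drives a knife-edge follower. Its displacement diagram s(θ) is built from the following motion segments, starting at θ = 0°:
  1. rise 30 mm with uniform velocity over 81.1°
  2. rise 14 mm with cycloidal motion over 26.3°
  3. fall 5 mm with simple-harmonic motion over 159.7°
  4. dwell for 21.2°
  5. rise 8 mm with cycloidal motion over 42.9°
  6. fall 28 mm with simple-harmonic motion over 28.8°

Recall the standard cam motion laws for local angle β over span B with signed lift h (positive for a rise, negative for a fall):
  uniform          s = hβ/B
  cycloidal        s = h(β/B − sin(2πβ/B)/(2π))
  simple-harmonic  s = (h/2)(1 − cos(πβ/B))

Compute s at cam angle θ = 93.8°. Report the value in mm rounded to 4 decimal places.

seg 1 [0°–81.1°] uniform, h=30: full span → s += 30 → s = 30.0000
seg 2 [81.1°–107.4°] cycloidal, h=14: θ=93.8° here. β=12.7, B=26.3. 14·(0.4829 − sin(2π·0.4829)/(2π)) = 6.5214 → s = 36.5214

36.5214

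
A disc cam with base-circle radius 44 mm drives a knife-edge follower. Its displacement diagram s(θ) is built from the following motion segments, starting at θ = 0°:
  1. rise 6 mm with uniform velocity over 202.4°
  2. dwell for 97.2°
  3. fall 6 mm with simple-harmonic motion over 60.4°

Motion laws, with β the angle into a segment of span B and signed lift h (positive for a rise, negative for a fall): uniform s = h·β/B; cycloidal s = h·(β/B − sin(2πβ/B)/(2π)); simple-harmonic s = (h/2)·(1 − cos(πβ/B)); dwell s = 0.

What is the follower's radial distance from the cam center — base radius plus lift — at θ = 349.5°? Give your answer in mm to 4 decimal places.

seg 1 [0°–202.4°] uniform, h=6: full span → s += 6 → s = 6.0000
seg 2 [202.4°–299.6°] dwell: s stays 6.0000
seg 3 [299.6°–360°] simple-harmonic, h=-6: θ=349.5° here. β=49.9, B=60.4. -6/2·(1 − cos(π·0.8262)) = -5.5636 → s = 0.4364
radial distance = base radius + s = 44 + 0.4364 = 44.4364

44.4364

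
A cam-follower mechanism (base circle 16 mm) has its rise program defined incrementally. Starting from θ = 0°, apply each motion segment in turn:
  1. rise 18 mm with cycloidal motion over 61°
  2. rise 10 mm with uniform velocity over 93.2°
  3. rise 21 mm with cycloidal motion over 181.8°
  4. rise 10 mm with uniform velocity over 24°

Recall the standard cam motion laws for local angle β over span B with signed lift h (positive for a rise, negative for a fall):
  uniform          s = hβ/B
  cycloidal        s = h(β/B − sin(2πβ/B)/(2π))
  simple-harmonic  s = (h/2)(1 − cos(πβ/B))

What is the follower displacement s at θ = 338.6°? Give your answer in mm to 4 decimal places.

seg 1 [0°–61°] cycloidal, h=18: full span → s += 18 → s = 18.0000
seg 2 [61°–154.2°] uniform, h=10: full span → s += 10 → s = 28.0000
seg 3 [154.2°–336°] cycloidal, h=21: full span → s += 21 → s = 49.0000
seg 4 [336°–360°] uniform, h=10: θ=338.6° here. β=2.6, B=24. 10·2.6/24 = 1.0833 → s = 50.0833

50.0833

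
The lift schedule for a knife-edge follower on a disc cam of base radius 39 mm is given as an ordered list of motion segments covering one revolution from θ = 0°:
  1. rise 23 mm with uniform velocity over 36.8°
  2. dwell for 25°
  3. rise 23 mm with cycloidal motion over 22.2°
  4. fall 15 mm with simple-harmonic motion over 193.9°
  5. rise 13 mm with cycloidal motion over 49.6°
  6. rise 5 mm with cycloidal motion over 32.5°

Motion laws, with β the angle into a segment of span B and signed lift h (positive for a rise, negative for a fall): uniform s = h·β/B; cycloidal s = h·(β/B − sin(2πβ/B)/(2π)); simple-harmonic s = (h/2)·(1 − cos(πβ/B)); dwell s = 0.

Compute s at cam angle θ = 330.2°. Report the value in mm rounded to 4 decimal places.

seg 1 [0°–36.8°] uniform, h=23: full span → s += 23 → s = 23.0000
seg 2 [36.8°–61.8°] dwell: s stays 23.0000
seg 3 [61.8°–84°] cycloidal, h=23: full span → s += 23 → s = 46.0000
seg 4 [84°–277.9°] simple-harmonic, h=-15: full span → s += -15 → s = 31.0000
seg 5 [277.9°–327.5°] cycloidal, h=13: full span → s += 13 → s = 44.0000
seg 6 [327.5°–360°] cycloidal, h=5: θ=330.2° here. β=2.7, B=32.5. 5·(0.0831 − sin(2π·0.0831)/(2π)) = 0.0186 → s = 44.0186

44.0186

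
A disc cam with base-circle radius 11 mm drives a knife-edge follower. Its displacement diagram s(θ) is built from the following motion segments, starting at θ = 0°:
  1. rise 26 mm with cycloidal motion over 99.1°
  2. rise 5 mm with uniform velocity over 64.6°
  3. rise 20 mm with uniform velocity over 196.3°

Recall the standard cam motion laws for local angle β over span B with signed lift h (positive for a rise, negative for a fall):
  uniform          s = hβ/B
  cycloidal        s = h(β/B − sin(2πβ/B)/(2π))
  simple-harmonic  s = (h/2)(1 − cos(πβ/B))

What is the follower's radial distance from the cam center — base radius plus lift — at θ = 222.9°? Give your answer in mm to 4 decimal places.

seg 1 [0°–99.1°] cycloidal, h=26: full span → s += 26 → s = 26.0000
seg 2 [99.1°–163.7°] uniform, h=5: full span → s += 5 → s = 31.0000
seg 3 [163.7°–360°] uniform, h=20: θ=222.9° here. β=59.2, B=196.3. 20·59.2/196.3 = 6.0316 → s = 37.0316
radial distance = base radius + s = 11 + 37.0316 = 48.0316

48.0316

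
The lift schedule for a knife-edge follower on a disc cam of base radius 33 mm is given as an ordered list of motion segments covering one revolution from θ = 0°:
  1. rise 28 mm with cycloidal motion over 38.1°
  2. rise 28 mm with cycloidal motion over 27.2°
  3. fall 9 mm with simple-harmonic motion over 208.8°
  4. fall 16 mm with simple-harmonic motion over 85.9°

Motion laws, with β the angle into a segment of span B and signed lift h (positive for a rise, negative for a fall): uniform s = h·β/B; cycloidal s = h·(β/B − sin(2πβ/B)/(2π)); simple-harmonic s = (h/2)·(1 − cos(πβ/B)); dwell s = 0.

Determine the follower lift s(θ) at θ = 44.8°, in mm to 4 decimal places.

seg 1 [0°–38.1°] cycloidal, h=28: full span → s += 28 → s = 28.0000
seg 2 [38.1°–65.3°] cycloidal, h=28: θ=44.8° here. β=6.7, B=27.2. 28·(0.2463 − sin(2π·0.2463)/(2π)) = 2.4419 → s = 30.4419

30.4419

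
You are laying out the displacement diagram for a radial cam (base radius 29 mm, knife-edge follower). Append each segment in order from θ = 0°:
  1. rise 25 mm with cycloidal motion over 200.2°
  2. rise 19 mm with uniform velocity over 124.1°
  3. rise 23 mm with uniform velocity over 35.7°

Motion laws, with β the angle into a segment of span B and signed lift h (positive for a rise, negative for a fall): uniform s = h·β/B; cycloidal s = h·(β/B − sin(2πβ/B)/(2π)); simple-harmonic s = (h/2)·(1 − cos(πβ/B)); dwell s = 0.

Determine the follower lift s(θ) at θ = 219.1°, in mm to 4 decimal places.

seg 1 [0°–200.2°] cycloidal, h=25: full span → s += 25 → s = 25.0000
seg 2 [200.2°–324.3°] uniform, h=19: θ=219.1° here. β=18.9, B=124.1. 19·18.9/124.1 = 2.8936 → s = 27.8936

27.8936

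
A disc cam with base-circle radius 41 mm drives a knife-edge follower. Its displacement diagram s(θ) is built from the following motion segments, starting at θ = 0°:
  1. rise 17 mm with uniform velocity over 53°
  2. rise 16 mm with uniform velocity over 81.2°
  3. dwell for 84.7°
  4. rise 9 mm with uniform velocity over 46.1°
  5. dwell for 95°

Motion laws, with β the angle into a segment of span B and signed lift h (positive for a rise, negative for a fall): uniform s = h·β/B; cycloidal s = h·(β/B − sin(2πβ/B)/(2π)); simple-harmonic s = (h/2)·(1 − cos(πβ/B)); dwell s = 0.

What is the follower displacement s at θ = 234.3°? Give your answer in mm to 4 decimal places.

seg 1 [0°–53°] uniform, h=17: full span → s += 17 → s = 17.0000
seg 2 [53°–134.2°] uniform, h=16: full span → s += 16 → s = 33.0000
seg 3 [134.2°–218.9°] dwell: s stays 33.0000
seg 4 [218.9°–265°] uniform, h=9: θ=234.3° here. β=15.4, B=46.1. 9·15.4/46.1 = 3.0065 → s = 36.0065

36.0065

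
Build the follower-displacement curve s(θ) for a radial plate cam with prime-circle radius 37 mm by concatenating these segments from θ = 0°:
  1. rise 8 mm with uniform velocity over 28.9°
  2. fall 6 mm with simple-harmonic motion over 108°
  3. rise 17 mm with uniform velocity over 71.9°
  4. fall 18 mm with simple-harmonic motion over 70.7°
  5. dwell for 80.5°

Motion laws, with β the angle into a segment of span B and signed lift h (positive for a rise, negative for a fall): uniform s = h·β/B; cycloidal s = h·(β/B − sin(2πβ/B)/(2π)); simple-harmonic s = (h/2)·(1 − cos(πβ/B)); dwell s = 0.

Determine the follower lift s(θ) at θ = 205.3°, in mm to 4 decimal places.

seg 1 [0°–28.9°] uniform, h=8: full span → s += 8 → s = 8.0000
seg 2 [28.9°–136.9°] simple-harmonic, h=-6: full span → s += -6 → s = 2.0000
seg 3 [136.9°–208.8°] uniform, h=17: θ=205.3° here. β=68.4, B=71.9. 17·68.4/71.9 = 16.1725 → s = 18.1725

18.1725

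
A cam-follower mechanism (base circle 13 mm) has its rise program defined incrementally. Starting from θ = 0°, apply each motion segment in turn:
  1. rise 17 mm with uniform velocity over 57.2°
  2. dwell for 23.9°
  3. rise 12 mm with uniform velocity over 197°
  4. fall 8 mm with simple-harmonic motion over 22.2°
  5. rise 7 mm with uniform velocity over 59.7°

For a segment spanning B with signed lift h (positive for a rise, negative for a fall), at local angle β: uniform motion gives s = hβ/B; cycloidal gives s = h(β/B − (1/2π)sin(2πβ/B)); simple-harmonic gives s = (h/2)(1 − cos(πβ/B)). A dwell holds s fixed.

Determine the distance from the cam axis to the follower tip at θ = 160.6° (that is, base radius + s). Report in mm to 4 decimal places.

seg 1 [0°–57.2°] uniform, h=17: full span → s += 17 → s = 17.0000
seg 2 [57.2°–81.1°] dwell: s stays 17.0000
seg 3 [81.1°–278.1°] uniform, h=12: θ=160.6° here. β=79.5, B=197. 12·79.5/197 = 4.8426 → s = 21.8426
radial distance = base radius + s = 13 + 21.8426 = 34.8426

34.8426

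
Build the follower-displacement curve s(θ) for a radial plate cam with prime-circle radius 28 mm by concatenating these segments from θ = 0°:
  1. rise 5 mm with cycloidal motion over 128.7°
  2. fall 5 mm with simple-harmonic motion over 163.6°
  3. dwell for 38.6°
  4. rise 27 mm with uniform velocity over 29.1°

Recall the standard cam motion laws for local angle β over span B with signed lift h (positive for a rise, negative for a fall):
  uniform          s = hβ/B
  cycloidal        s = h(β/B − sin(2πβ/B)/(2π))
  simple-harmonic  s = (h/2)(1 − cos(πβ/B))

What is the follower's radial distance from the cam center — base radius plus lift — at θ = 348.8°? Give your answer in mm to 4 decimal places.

seg 1 [0°–128.7°] cycloidal, h=5: full span → s += 5 → s = 5.0000
seg 2 [128.7°–292.3°] simple-harmonic, h=-5: full span → s += -5 → s = 0.0000
seg 3 [292.3°–330.9°] dwell: s stays 0.0000
seg 4 [330.9°–360°] uniform, h=27: θ=348.8° here. β=17.9, B=29.1. 27·17.9/29.1 = 16.6082 → s = 16.6082
radial distance = base radius + s = 28 + 16.6082 = 44.6082

44.6082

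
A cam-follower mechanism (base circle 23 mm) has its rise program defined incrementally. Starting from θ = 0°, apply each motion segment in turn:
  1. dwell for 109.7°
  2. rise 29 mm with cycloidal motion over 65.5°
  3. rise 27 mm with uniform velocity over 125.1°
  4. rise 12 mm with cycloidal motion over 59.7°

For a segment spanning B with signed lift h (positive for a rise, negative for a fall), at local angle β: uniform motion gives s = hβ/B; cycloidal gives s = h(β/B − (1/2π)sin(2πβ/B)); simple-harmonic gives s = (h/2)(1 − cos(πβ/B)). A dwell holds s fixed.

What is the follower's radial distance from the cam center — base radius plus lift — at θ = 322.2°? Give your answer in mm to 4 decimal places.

seg 1 [0°–109.7°] dwell: s stays 0.0000
seg 2 [109.7°–175.2°] cycloidal, h=29: full span → s += 29 → s = 29.0000
seg 3 [175.2°–300.3°] uniform, h=27: full span → s += 27 → s = 56.0000
seg 4 [300.3°–360°] cycloidal, h=12: θ=322.2° here. β=21.9, B=59.7. 12·(0.3668 − sin(2π·0.3668)/(2π)) = 2.9841 → s = 58.9841
radial distance = base radius + s = 23 + 58.9841 = 81.9841

81.9841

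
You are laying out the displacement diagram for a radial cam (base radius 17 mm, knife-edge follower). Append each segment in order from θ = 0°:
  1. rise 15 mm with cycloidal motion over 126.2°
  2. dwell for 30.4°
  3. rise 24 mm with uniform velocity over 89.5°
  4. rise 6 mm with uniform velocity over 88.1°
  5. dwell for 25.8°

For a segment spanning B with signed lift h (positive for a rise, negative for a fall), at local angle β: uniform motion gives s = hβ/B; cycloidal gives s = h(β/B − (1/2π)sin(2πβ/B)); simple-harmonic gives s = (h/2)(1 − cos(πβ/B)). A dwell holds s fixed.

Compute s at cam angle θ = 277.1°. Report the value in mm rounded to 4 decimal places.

seg 1 [0°–126.2°] cycloidal, h=15: full span → s += 15 → s = 15.0000
seg 2 [126.2°–156.6°] dwell: s stays 15.0000
seg 3 [156.6°–246.1°] uniform, h=24: full span → s += 24 → s = 39.0000
seg 4 [246.1°–334.2°] uniform, h=6: θ=277.1° here. β=31, B=88.1. 6·31/88.1 = 2.1112 → s = 41.1112

41.1112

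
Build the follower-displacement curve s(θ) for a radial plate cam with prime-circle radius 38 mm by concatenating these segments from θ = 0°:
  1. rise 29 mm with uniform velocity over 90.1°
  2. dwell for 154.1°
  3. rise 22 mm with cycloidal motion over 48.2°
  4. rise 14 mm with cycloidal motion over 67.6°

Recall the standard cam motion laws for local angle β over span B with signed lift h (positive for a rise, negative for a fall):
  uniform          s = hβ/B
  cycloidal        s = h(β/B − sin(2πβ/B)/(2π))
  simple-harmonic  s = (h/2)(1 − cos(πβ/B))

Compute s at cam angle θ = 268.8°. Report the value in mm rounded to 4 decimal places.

seg 1 [0°–90.1°] uniform, h=29: full span → s += 29 → s = 29.0000
seg 2 [90.1°–244.2°] dwell: s stays 29.0000
seg 3 [244.2°–292.4°] cycloidal, h=22: θ=268.8° here. β=24.6, B=48.2. 22·(0.5104 − sin(2π·0.5104)/(2π)) = 11.4563 → s = 40.4563

40.4563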